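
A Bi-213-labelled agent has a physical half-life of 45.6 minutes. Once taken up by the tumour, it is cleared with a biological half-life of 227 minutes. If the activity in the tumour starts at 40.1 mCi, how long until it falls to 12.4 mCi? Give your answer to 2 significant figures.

1/t_eff = 1/t_phys + 1/t_biol = 1/45.6 + 1/227 = 0.026335 per minute.
t_eff = 45.6 × 227 / (45.6 + 227) ≈ 37.972 minutes.
n = log₂(40.1/12.4) ≈ 1.6933; t = 1.6933 × 37.972 ≈ 64.297 minutes.

64 minutes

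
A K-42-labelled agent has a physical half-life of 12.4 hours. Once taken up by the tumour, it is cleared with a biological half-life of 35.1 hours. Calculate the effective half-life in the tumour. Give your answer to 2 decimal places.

9.16 hours

1/t_eff = 1/t_phys + 1/t_biol = 1/12.4 + 1/35.1 = 0.10914 per hour.
t_eff = 12.4 × 35.1 / (12.4 + 35.1) ≈ 9.1629 hours.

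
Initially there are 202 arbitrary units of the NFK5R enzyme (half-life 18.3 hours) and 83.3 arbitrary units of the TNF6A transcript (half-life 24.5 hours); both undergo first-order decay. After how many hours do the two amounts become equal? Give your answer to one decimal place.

92.4 hours

Set 202·(1/2)^(t/18.3) = 83.3·(1/2)^(t/24.5).
Taking log₂: log₂(202/83.3) = t·(1/18.3 − 1/24.5).
log₂(2.425) = 1.278; 1/18.3 − 1/24.5 = 0.013828.
t = 1.278 / 0.013828 ≈ 92.416 hours.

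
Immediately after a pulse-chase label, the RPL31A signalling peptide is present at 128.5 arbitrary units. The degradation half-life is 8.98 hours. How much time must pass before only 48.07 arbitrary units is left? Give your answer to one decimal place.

Fraction remaining = 48.07/128.5 ≈ 0.37409.
n = log₂(128.5/48.07) = ln(2.6732)/ln 2 ≈ 1.4186 half-lives.
t = n × t½ = 1.4186 × 8.98 ≈ 12.739 hours.

12.7 hours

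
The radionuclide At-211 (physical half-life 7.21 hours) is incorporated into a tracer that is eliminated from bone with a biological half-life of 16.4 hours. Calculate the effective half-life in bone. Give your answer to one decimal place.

5.0 hours

1/t_eff = 1/t_phys + 1/t_biol = 1/7.21 + 1/16.4 = 0.19967 per hour.
t_eff = 7.21 × 16.4 / (7.21 + 16.4) ≈ 5.0082 hours.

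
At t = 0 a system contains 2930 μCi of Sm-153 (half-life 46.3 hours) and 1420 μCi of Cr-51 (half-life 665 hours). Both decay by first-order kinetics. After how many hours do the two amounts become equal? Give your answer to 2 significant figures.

52 hours

Set 2930·(1/2)^(t/46.3) = 1420·(1/2)^(t/665).
Taking log₂: log₂(2930/1420) = t·(1/46.3 − 1/665).
log₂(2.0634) = 1.045; 1/46.3 − 1/665 = 0.020095.
t = 1.045 / 0.020095 ≈ 52.005 hours.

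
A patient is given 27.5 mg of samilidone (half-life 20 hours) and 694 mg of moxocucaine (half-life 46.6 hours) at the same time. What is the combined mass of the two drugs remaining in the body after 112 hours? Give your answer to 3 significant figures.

samilidone: 27.5 × (1/2)^(112/20) = 27.5 × (1/2)^5.6 ≈ 0.56698 mg.
moxocucaine: 694 × (1/2)^(112/46.6) = 694 × (1/2)^2.4034 ≈ 131.18 mg.
Total = 0.56698 + 131.18 ≈ 131.74 mg.

132 mg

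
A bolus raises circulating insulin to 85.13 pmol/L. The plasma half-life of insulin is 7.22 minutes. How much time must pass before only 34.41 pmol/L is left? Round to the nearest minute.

9 minutes

Fraction remaining = 34.41/85.13 ≈ 0.40421.
n = log₂(85.13/34.41) = ln(2.474)/ln 2 ≈ 1.3068 half-lives.
t = n × t½ = 1.3068 × 7.22 ≈ 9.4354 minutes.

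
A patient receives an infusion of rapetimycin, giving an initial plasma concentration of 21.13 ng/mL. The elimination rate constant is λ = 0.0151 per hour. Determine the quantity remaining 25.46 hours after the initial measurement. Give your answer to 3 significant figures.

t½ = ln 2 / λ = 0.69315 / 0.0151 ≈ 45.904 hours.
Number of half-lives: n = 25.46/45.904 ≈ 0.55464.
Remaining = 21.13 × (1/2)^0.55464 = 21.13 × 0.68083 ≈ 14.386 ng/mL.

14.4 ng/mL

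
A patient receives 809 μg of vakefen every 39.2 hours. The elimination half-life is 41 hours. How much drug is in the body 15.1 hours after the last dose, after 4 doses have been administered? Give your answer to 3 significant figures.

1200 μg

The 4 doses were given 132.7, 93.5, 54.3, 15.1 hours ago.
Total = 809·(1/2)^(132.7/41) + 809·(1/2)^(93.5/41) + 809·(1/2)^(54.3/41) + 809·(1/2)^(15.1/41)
      = 85.83 + 166.51 + 323.05 + 626.73 ≈ 1202.1 μg.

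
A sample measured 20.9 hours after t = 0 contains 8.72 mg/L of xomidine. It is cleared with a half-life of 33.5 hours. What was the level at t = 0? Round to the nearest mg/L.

Number of half-lives elapsed: n = 20.9/33.5 ≈ 0.62388.
A₀ = A × 2^n = 8.72 × 2^0.62388 = 8.72 × 1.541 ≈ 13.438 mg/L.

13 mg/L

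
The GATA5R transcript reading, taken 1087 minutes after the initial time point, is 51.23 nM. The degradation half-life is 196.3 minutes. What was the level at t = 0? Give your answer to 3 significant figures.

Number of half-lives elapsed: n = 1087/196.3 ≈ 5.5374.
A₀ = A × 2^n = 51.23 × 2^5.5374 = 51.23 × 46.445 ≈ 2379.4 nM.

2380 nM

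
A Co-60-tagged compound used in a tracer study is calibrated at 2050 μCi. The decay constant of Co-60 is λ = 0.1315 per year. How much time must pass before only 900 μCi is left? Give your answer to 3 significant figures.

6.26 years

t½ = ln 2 / λ = 0.69315 / 0.1315 ≈ 5.2711 years.
Fraction remaining = 900/2050 ≈ 0.43902.
n = log₂(2050/900) = ln(2.2778)/ln 2 ≈ 1.1876 half-lives.
t = n × t½ = 1.1876 × 5.2711 ≈ 6.2601 years.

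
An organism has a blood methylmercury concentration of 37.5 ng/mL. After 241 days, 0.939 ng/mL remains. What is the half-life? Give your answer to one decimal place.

45.3 days

A/A₀ = 0.939/37.5 ≈ 0.02504.
n = log₂(39.936) ≈ 5.3196 half-lives elapsed in 241 days.
t½ = 241/5.3196 ≈ 45.304 days.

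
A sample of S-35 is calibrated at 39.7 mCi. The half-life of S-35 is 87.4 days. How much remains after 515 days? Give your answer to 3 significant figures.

0.668 mCi

Number of half-lives: n = 515/87.4 ≈ 5.8924.
Remaining = 39.7 × (1/2)^5.8924 = 39.7 × 0.016834 ≈ 0.66832 mCi.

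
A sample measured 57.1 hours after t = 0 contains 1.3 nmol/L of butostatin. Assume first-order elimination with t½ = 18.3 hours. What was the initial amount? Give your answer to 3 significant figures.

11.3 nmol/L

Number of half-lives elapsed: n = 57.1/18.3 ≈ 3.1202.
A₀ = A × 2^n = 1.3 × 2^3.1202 = 1.3 × 8.6952 ≈ 11.304 nmol/L.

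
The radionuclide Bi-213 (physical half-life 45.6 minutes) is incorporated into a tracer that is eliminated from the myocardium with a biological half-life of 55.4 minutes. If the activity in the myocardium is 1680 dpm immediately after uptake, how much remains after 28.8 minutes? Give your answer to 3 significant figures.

756 dpm

1/t_eff = 1/t_phys + 1/t_biol = 1/45.6 + 1/55.4 = 0.03998 per minute.
t_eff = 45.6 × 55.4 / (45.6 + 55.4) ≈ 25.012 minutes.
Remaining = 1680 × (1/2)^(28.8/25.012) = 1680 × (1/2)^1.1514 ≈ 756.3 dpm.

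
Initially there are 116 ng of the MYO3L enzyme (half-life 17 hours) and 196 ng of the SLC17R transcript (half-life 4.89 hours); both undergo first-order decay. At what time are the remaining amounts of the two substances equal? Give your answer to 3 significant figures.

5.19 hours

Set 116·(1/2)^(t/17) = 196·(1/2)^(t/4.89).
Taking log₂: log₂(116/196) = t·(1/17 − 1/4.89).
log₂(0.59184) = -0.75673; 1/17 − 1/4.89 = -0.14568.
t = -0.75673 / -0.14568 ≈ 5.1946 hours.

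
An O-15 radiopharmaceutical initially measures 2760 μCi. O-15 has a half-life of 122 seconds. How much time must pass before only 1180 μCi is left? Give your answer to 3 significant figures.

Fraction remaining = 1180/2760 ≈ 0.42754.
n = log₂(2760/1180) = ln(2.339)/ln 2 ≈ 1.2259 half-lives.
t = n × t½ = 1.2259 × 122 ≈ 149.56 seconds.

150 seconds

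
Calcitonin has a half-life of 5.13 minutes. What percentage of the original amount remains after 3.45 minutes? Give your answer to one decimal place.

62.7%

n = 3.45/5.13 ≈ 0.67251 half-lives.
Fraction remaining = (1/2)^0.67251 ≈ 0.62741, i.e. 62.741%.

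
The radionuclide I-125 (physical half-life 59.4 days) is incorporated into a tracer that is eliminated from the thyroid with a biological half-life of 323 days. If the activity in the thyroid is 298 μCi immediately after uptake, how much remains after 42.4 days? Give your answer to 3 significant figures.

1/t_eff = 1/t_phys + 1/t_biol = 1/59.4 + 1/323 = 0.019931 per day.
t_eff = 59.4 × 323 / (59.4 + 323) ≈ 50.173 days.
Remaining = 298 × (1/2)^(42.4/50.173) = 298 × (1/2)^0.84507 ≈ 165.89 μCi.

166 μCi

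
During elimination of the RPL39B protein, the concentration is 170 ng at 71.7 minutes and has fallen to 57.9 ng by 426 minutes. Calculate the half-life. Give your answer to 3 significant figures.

228 minutes

Over Δt = 426 − 71.7 = 354.3 minutes, the level fell by a factor of 170/57.9 ≈ 2.9361.
n = log₂(2.9361) ≈ 1.5539 half-lives, so t½ = 354.3/1.5539 ≈ 228.01 minutes.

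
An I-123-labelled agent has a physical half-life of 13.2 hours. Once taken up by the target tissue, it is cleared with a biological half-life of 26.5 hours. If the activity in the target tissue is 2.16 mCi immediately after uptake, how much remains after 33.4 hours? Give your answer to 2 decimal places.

0.16 mCi

1/t_eff = 1/t_phys + 1/t_biol = 1/13.2 + 1/26.5 = 0.11349 per hour.
t_eff = 13.2 × 26.5 / (13.2 + 26.5) ≈ 8.8111 hours.
Remaining = 2.16 × (1/2)^(33.4/8.8111) = 2.16 × (1/2)^3.7907 ≈ 0.15608 mCi.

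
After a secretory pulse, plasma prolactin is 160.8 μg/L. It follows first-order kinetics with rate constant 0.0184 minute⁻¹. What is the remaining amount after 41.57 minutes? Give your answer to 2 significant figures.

75 μg/L

t½ = ln 2 / λ = 0.69315 / 0.0184 ≈ 37.671 minutes.
Number of half-lives: n = 41.57/37.671 ≈ 1.1035.
Remaining = 160.8 × (1/2)^1.1035 = 160.8 × 0.46539 ≈ 74.834 μg/L.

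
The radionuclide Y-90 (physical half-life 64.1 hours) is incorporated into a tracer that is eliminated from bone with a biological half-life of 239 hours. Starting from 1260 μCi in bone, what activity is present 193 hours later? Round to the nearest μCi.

89 μCi

1/t_eff = 1/t_phys + 1/t_biol = 1/64.1 + 1/239 = 0.019785 per hour.
t_eff = 64.1 × 239 / (64.1 + 239) ≈ 50.544 hours.
Remaining = 1260 × (1/2)^(193/50.544) = 1260 × (1/2)^3.8185 ≈ 89.31 μCi.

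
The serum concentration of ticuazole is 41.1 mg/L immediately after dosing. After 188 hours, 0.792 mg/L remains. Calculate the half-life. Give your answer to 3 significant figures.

A/A₀ = 0.792/41.1 ≈ 0.01927.
n = log₂(51.894) ≈ 5.6975 half-lives elapsed in 188 hours.
t½ = 188/5.6975 ≈ 32.997 hours.

33.0 hours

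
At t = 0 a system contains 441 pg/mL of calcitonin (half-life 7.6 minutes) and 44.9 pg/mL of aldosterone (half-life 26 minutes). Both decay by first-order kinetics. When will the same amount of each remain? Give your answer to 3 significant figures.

35.4 minutes

Set 441·(1/2)^(t/7.6) = 44.9·(1/2)^(t/26).
Taking log₂: log₂(441/44.9) = t·(1/7.6 − 1/26).
log₂(9.8218) = 3.296; 1/7.6 − 1/26 = 0.093117.
t = 3.296 / 0.093117 ≈ 35.396 minutes.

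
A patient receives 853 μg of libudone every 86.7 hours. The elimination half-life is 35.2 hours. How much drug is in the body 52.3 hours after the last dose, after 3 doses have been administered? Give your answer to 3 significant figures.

370 μg

The 3 doses were given 225.7, 139, 52.3 hours ago.
Total = 853·(1/2)^(225.7/35.2) + 853·(1/2)^(139/35.2) + 853·(1/2)^(52.3/35.2)
      = 10.018 + 55.236 + 304.57 ≈ 369.82 μg.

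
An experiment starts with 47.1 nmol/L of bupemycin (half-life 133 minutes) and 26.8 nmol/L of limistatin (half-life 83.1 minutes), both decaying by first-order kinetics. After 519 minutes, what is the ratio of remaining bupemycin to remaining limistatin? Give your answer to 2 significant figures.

8.9

bupemycin: 47.1 × (1/2)^(519/133) = 47.1 × (1/2)^3.9023 ≈ 3.1501 nmol/L.
limistatin: 26.8 × (1/2)^(519/83.1) = 26.8 × (1/2)^6.2455 ≈ 0.35323 nmol/L.
Ratio ≈ 3.1501 / 0.35323 ≈ 8.918.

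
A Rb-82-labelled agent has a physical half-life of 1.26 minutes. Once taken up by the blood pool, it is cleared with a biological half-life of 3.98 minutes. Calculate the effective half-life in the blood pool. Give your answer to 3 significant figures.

1/t_eff = 1/t_phys + 1/t_biol = 1/1.26 + 1/3.98 = 1.0449 per minute.
t_eff = 1.26 × 3.98 / (1.26 + 3.98) ≈ 0.95702 minutes.

0.957 minutes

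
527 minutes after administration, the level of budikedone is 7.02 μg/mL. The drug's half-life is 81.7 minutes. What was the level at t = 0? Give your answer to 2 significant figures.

Number of half-lives elapsed: n = 527/81.7 ≈ 6.4504.
A₀ = A × 2^n = 7.02 × 2^6.4504 = 7.02 × 87.453 ≈ 613.92 μg/mL.

610 μg/mL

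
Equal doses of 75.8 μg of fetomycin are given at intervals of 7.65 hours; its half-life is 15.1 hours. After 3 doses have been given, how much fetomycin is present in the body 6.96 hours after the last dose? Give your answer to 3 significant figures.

121 μg

The 3 doses were given 22.26, 14.61, 6.96 hours ago.
Total = 75.8·(1/2)^(22.26/15.1) + 75.8·(1/2)^(14.61/15.1) + 75.8·(1/2)^(6.96/15.1)
      = 27.283 + 38.762 + 55.07 ≈ 121.12 μg.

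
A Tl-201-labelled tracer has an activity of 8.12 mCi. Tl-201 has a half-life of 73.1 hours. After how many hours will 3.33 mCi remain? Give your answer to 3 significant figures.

Fraction remaining = 3.33/8.12 ≈ 0.4101.
n = log₂(8.12/3.33) = ln(2.4384)/ln 2 ≈ 1.286 half-lives.
t = n × t½ = 1.286 × 73.1 ≈ 94.003 hours.

94.0 hours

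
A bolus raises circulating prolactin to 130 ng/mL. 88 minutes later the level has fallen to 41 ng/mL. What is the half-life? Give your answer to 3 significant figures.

A/A₀ = 41/130 ≈ 0.31538.
n = log₂(3.1707) ≈ 1.6648 half-lives elapsed in 88 minutes.
t½ = 88/1.6648 ≈ 52.859 minutes.

52.9 minutes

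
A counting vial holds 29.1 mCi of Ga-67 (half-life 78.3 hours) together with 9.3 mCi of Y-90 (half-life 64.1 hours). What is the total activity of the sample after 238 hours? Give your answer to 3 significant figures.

4.25 mCi

Ga-67: 29.1 × (1/2)^(238/78.3) = 29.1 × (1/2)^3.0396 ≈ 3.539 mCi.
Y-90: 9.3 × (1/2)^(238/64.1) = 9.3 × (1/2)^3.7129 ≈ 0.70921 mCi.
Total = 3.539 + 0.70921 ≈ 4.2482 mCi.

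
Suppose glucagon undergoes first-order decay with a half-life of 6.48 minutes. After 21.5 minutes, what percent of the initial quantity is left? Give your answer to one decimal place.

n = 21.5/6.48 ≈ 3.3179 half-lives.
Fraction remaining = (1/2)^3.3179 ≈ 0.10028, i.e. 10.028%.

10.0%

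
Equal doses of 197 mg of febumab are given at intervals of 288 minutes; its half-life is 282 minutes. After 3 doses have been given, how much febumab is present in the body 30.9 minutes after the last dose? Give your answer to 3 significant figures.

The 3 doses were given 606.9, 318.9, 30.9 minutes ago.
Total = 197·(1/2)^(606.9/282) + 197·(1/2)^(318.9/282) + 197·(1/2)^(30.9/282)
      = 44.321 + 89.959 + 182.59 ≈ 316.87 mg.

317 mg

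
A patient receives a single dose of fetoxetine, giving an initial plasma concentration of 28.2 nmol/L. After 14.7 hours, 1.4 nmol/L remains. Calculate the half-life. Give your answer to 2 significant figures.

3.4 hours

A/A₀ = 1.4/28.2 ≈ 0.049645.
n = log₂(20.143) ≈ 4.3322 half-lives elapsed in 14.7 hours.
t½ = 14.7/4.3322 ≈ 3.3932 hours.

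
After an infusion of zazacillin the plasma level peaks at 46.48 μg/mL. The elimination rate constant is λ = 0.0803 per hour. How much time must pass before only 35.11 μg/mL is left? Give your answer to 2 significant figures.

t½ = ln 2 / λ = 0.69315 / 0.0803 ≈ 8.632 hours.
Fraction remaining = 35.11/46.48 ≈ 0.75538.
n = log₂(46.48/35.11) = ln(1.3238)/ln 2 ≈ 0.40473 half-lives.
t = n × t½ = 0.40473 × 8.632 ≈ 3.4936 hours.

3.5 hours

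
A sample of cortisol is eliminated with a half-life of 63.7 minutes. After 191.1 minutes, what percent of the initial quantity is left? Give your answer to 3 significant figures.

n = 191.1/63.7 ≈ 3 half-lives.
Fraction remaining = (1/2)^3 ≈ 0.125, i.e. 12.5%.

12.5%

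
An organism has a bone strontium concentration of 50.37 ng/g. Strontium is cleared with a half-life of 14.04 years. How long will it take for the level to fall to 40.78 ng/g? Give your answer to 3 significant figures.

4.28 years

Fraction remaining = 40.78/50.37 ≈ 0.80961.
n = log₂(50.37/40.78) = ln(1.2352)/ln 2 ≈ 0.3047 half-lives.
t = n × t½ = 0.3047 × 14.04 ≈ 4.278 years.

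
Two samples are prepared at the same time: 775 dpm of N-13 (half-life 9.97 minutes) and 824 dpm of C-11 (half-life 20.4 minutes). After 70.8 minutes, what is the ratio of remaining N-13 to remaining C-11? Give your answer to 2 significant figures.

0.076

N-13: 775 × (1/2)^(70.8/9.97) = 775 × (1/2)^7.1013 ≈ 5.6441 dpm.
C-11: 824 × (1/2)^(70.8/20.4) = 824 × (1/2)^3.4706 ≈ 74.332 dpm.
Ratio ≈ 5.6441 / 74.332 ≈ 0.075931.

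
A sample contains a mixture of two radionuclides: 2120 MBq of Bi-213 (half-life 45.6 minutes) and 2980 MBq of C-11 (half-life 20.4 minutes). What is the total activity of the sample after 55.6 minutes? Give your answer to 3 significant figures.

1360 MBq

Bi-213: 2120 × (1/2)^(55.6/45.6) = 2120 × (1/2)^1.2193 ≈ 910.52 MBq.
C-11: 2980 × (1/2)^(55.6/20.4) = 2980 × (1/2)^2.7255 ≈ 450.57 MBq.
Total = 910.52 + 450.57 ≈ 1361.1 MBq.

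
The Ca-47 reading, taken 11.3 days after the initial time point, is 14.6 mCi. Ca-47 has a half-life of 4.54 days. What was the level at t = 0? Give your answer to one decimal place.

Number of half-lives elapsed: n = 11.3/4.54 ≈ 2.489.
A₀ = A × 2^n = 14.6 × 2^2.489 = 14.6 × 5.6138 ≈ 81.962 mCi.

82.0 mCi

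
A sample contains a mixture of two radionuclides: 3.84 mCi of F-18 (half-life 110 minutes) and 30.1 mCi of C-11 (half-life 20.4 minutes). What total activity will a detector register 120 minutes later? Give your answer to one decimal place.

2.3 mCi

F-18: 3.84 × (1/2)^(120/110) = 3.84 × (1/2)^1.0909 ≈ 1.8027 mCi.
C-11: 30.1 × (1/2)^(120/20.4) = 30.1 × (1/2)^5.8824 ≈ 0.51027 mCi.
Total = 1.8027 + 0.51027 ≈ 2.313 mCi.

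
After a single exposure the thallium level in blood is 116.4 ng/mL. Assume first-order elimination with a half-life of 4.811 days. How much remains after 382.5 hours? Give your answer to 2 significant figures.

Convert the elapsed time: 382.5 hours = 15.9375 days.
Number of half-lives: n = 15.9375/4.811 ≈ 3.3127.
Remaining = 116.4 × (1/2)^3.3127 = 116.4 × 0.10064 ≈ 11.715 ng/mL.

12 ng/mL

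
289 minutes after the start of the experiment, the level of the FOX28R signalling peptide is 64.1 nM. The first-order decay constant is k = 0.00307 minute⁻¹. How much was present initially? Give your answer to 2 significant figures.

t½ = ln 2 / k = 0.69315 / 0.00307 ≈ 225.78 minutes.
Number of half-lives elapsed: n = 289/225.78 ≈ 1.28.
A₀ = A × 2^n = 64.1 × 2^1.28 = 64.1 × 2.4284 ≈ 155.66 nM.

160 nM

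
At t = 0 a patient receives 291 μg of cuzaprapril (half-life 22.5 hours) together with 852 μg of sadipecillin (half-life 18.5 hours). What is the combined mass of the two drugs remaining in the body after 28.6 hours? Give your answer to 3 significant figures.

412 μg

cuzaprapril: 291 × (1/2)^(28.6/22.5) = 291 × (1/2)^1.2711 ≈ 120.57 μg.
sadipecillin: 852 × (1/2)^(28.6/18.5) = 852 × (1/2)^1.5459 ≈ 291.79 μg.
Total = 120.57 + 291.79 ≈ 412.36 μg.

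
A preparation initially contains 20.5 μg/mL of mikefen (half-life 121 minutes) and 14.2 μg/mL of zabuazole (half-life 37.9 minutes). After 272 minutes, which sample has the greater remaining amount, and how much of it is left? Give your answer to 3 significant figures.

mikefen, 4.32 μg/mL

mikefen: 20.5 × (1/2)^2.2479 ≈ 4.3158 μg/mL.
zabuazole: 14.2 × (1/2)^7.1768 ≈ 0.098144 μg/mL.
Mikefen has more remaining, at ≈ 4.3158 μg/mL.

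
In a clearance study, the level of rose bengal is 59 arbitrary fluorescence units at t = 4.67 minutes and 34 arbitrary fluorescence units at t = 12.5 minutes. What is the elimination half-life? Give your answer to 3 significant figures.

Over Δt = 12.5 − 4.67 = 7.83 minutes, the level fell by a factor of 59/34 ≈ 1.7353.
n = log₂(1.7353) ≈ 0.79518 half-lives, so t½ = 7.83/0.79518 ≈ 9.8468 minutes.

9.85 minutes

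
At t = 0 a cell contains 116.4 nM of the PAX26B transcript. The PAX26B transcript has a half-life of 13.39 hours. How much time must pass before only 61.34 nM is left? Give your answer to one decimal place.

Fraction remaining = 61.34/116.4 ≈ 0.52698.
n = log₂(116.4/61.34) = ln(1.8976)/ln 2 ≈ 0.92419 half-lives.
t = n × t½ = 0.92419 × 13.39 ≈ 12.375 hours.

12.4 hours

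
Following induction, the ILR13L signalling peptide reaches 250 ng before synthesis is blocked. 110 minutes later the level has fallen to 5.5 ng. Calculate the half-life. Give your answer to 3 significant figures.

20.0 minutes

A/A₀ = 5.5/250 ≈ 0.022.
n = log₂(45.455) ≈ 5.5064 half-lives elapsed in 110 minutes.
t½ = 110/5.5064 ≈ 19.977 minutes.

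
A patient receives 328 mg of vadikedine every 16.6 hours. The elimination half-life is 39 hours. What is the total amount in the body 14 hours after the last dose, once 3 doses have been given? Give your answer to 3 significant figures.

588 mg

The 3 doses were given 47.2, 30.6, 14 hours ago.
Total = 328·(1/2)^(47.2/39) + 328·(1/2)^(30.6/39) + 328·(1/2)^(14/39)
      = 141.76 + 190.41 + 255.75 ≈ 587.91 mg.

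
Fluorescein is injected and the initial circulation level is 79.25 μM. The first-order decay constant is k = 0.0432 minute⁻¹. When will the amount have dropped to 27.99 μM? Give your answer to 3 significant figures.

t½ = ln 2 / k = 0.69315 / 0.0432 ≈ 16.045 minutes.
Fraction remaining = 27.99/79.25 ≈ 0.35319.
n = log₂(79.25/27.99) = ln(2.8314)/ln 2 ≈ 1.5015 half-lives.
t = n × t½ = 1.5015 × 16.045 ≈ 24.092 minutes.

24.1 minutes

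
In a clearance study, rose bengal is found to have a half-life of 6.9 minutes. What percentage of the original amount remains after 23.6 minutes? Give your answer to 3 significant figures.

9.34%

n = 23.6/6.9 ≈ 3.4203 half-lives.
Fraction remaining = (1/2)^3.4203 ≈ 0.093409, i.e. 9.3409%.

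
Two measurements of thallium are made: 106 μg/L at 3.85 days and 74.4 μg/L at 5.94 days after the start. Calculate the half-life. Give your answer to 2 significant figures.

4.1 days

Over Δt = 5.94 − 3.85 = 2.09 days, the level fell by a factor of 106/74.4 ≈ 1.4247.
n = log₂(1.4247) ≈ 0.51069 half-lives, so t½ = 2.09/0.51069 ≈ 4.0925 days.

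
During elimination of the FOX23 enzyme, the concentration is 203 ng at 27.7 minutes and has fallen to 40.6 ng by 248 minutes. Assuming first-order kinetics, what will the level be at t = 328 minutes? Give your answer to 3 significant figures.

Over Δt = 248 − 27.7 = 220.3 minutes, the level fell by a factor of 203/40.6 ≈ 5.
n = log₂(5) ≈ 2.3219 half-lives, so t½ = 220.3/2.3219 ≈ 94.878 minutes.
From t = 248 to t = 328: 40.6 × (1/2)^((328−248)/94.878) ≈ 22.631 ng.

22.6 ng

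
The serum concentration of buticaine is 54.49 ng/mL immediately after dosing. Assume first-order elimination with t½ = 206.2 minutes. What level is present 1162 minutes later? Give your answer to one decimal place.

1.1 ng/mL

Number of half-lives: n = 1162/206.2 ≈ 5.6353.
Remaining = 54.49 × (1/2)^5.6353 = 54.49 × 0.020119 ≈ 1.0963 ng/mL.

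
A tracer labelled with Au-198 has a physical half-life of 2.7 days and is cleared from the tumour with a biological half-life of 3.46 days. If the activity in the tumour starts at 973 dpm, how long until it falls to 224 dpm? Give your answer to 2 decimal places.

3.21 days

1/t_eff = 1/t_phys + 1/t_biol = 1/2.7 + 1/3.46 = 0.65939 per day.
t_eff = 2.7 × 3.46 / (2.7 + 3.46) ≈ 1.5166 days.
n = log₂(973/224) ≈ 2.1189; t = 2.1189 × 1.5166 ≈ 3.2135 days.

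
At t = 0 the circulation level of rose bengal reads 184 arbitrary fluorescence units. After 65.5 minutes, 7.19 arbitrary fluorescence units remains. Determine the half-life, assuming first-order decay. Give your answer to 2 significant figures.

A/A₀ = 7.19/184 ≈ 0.039076.
n = log₂(25.591) ≈ 4.6776 half-lives elapsed in 65.5 minutes.
t½ = 65.5/4.6776 ≈ 14.003 minutes.

14 minutes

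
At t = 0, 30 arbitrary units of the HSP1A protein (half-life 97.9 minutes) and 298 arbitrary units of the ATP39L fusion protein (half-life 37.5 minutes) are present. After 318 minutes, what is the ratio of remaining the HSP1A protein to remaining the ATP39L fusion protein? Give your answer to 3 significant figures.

HSP1A protein: 30 × (1/2)^(318/97.9) = 30 × (1/2)^3.2482 ≈ 3.1573 arbitrary units.
ATP39L fusion protein: 298 × (1/2)^(318/37.5) = 298 × (1/2)^8.48 ≈ 0.83461 arbitrary units.
Ratio ≈ 3.1573 / 0.83461 ≈ 3.7829.

3.78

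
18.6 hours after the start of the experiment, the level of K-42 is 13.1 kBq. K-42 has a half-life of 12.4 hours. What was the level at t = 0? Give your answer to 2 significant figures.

Number of half-lives elapsed: n = 18.6/12.4 ≈ 1.5.
A₀ = A × 2^n = 13.1 × 2^1.5 = 13.1 × 2.8284 ≈ 37.052 kBq.

37 kBq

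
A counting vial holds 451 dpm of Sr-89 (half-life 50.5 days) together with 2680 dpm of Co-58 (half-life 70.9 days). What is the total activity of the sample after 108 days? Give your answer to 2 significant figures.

1000 dpm

Sr-89: 451 × (1/2)^(108/50.5) = 451 × (1/2)^2.1386 ≈ 102.42 dpm.
Co-58: 2680 × (1/2)^(108/70.9) = 2680 × (1/2)^1.5233 ≈ 932.36 dpm.
Total = 102.42 + 932.36 ≈ 1034.8 dpm.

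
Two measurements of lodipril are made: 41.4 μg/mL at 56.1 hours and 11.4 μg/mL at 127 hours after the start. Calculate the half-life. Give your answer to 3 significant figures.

Over Δt = 127 − 56.1 = 70.9 hours, the level fell by a factor of 41.4/11.4 ≈ 3.6316.
n = log₂(3.6316) ≈ 1.8606 half-lives, so t½ = 70.9/1.8606 ≈ 38.106 hours.

38.1 hours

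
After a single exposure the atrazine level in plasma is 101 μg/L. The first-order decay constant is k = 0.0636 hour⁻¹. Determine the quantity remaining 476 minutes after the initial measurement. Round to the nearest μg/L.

61 μg/L

t½ = ln 2 / k = 0.69315 / 0.0636 ≈ 10.899 hours.
Convert the elapsed time: 476 minutes = 7.93333 hours.
Number of half-lives: n = 7.93333/10.899 ≈ 0.72793.
Remaining = 101 × (1/2)^0.72793 = 101 × 0.60377 ≈ 60.981 μg/L.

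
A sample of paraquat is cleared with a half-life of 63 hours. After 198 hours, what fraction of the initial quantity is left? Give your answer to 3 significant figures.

0.113

n = 198/63 ≈ 3.1429 half-lives.
Fraction remaining = (1/2)^3.1429 ≈ 0.11322.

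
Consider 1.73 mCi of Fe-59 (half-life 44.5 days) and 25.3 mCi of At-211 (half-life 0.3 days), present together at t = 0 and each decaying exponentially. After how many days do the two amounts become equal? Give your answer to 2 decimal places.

1.17 days

Set 1.73·(1/2)^(t/44.5) = 25.3·(1/2)^(t/0.3).
Taking log₂: log₂(1.73/25.3) = t·(1/44.5 − 1/0.3).
log₂(0.068379) = -3.8703; 1/44.5 − 1/0.3 = -3.3109.
t = -3.8703 / -3.3109 ≈ 1.169 days.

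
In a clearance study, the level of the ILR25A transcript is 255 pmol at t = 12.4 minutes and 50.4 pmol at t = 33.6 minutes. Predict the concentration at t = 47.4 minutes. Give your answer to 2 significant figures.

Over Δt = 33.6 − 12.4 = 21.2 minutes, the level fell by a factor of 255/50.4 ≈ 5.0595.
n = log₂(5.0595) ≈ 2.339 half-lives, so t½ = 21.2/2.339 ≈ 9.0637 minutes.
From t = 33.6 to t = 47.4: 50.4 × (1/2)^((47.4−33.6)/9.0637) ≈ 17.543 pmol.

18 pmol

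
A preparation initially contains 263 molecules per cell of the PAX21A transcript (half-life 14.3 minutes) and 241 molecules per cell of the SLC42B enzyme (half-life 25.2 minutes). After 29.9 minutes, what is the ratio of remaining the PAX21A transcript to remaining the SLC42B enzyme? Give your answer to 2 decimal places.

PAX21A transcript: 263 × (1/2)^(29.9/14.3) = 263 × (1/2)^2.0909 ≈ 61.735 molecules per cell.
SLC42B enzyme: 241 × (1/2)^(29.9/25.2) = 241 × (1/2)^1.1865 ≈ 105.89 molecules per cell.
Ratio ≈ 61.735 / 105.89 ≈ 0.58302.

0.58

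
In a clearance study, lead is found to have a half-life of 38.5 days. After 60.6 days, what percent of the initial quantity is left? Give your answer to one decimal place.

n = 60.6/38.5 ≈ 1.574 half-lives.
Fraction remaining = (1/2)^1.574 ≈ 0.33587, i.e. 33.587%.

33.6%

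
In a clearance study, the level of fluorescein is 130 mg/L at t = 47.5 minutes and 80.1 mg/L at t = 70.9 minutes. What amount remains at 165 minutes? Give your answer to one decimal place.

Over Δt = 70.9 − 47.5 = 23.4 minutes, the level fell by a factor of 130/80.1 ≈ 1.623.
n = log₂(1.623) ≈ 0.69864 half-lives, so t½ = 23.4/0.69864 ≈ 33.494 minutes.
From t = 70.9 to t = 165: 80.1 × (1/2)^((165−70.9)/33.494) ≈ 11.426 mg/L.

11.4 mg/L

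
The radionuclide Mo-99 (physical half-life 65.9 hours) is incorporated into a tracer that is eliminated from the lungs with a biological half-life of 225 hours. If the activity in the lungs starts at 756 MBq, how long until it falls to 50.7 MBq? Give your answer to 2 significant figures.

1/t_eff = 1/t_phys + 1/t_biol = 1/65.9 + 1/225 = 0.019619 per hour.
t_eff = 65.9 × 225 / (65.9 + 225) ≈ 50.971 hours.
n = log₂(756/50.7) ≈ 3.8983; t = 3.8983 × 50.971 ≈ 198.7 hours.

200 hours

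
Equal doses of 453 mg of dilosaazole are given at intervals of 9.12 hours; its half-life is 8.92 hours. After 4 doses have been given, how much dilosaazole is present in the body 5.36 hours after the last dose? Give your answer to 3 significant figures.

554 mg

The 4 doses were given 32.72, 23.6, 14.48, 5.36 hours ago.
Total = 453·(1/2)^(32.72/8.92) + 453·(1/2)^(23.6/8.92) + 453·(1/2)^(14.48/8.92) + 453·(1/2)^(5.36/8.92)
      = 35.635 + 72.385 + 147.04 + 298.68 ≈ 553.74 mg.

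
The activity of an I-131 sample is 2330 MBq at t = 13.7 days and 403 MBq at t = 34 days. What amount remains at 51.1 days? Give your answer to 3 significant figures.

Over Δt = 34 − 13.7 = 20.3 days, the level fell by a factor of 2330/403 ≈ 5.7816.
n = log₂(5.7816) ≈ 2.5315 half-lives, so t½ = 20.3/2.5315 ≈ 8.019 days.
From t = 34 to t = 51.1: 403 × (1/2)^((51.1−34)/8.019) ≈ 91.914 MBq.

91.9 MBq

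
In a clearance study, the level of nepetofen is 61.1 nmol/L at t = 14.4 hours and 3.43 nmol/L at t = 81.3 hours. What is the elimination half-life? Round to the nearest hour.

Over Δt = 81.3 − 14.4 = 66.9 hours, the level fell by a factor of 61.1/3.43 ≈ 17.813.
n = log₂(17.813) ≈ 4.1549 half-lives, so t½ = 66.9/4.1549 ≈ 16.102 hours.

16 hours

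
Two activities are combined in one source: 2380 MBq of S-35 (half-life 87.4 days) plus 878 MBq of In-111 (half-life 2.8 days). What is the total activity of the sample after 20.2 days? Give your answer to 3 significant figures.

S-35: 2380 × (1/2)^(20.2/87.4) = 2380 × (1/2)^0.23112 ≈ 2027.7 MBq.
In-111: 878 × (1/2)^(20.2/2.8) = 878 × (1/2)^7.2143 ≈ 5.9126 MBq.
Total = 2027.7 + 5.9126 ≈ 2033.6 MBq.

2030 MBq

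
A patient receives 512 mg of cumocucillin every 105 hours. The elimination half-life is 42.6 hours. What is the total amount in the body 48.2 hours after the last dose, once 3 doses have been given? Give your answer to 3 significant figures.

The 3 doses were given 258.2, 153.2, 48.2 hours ago.
Total = 512·(1/2)^(258.2/42.6) + 512·(1/2)^(153.2/42.6) + 512·(1/2)^(48.2/42.6)
      = 7.6686 + 42.334 + 233.7 ≈ 283.71 mg.

284 mg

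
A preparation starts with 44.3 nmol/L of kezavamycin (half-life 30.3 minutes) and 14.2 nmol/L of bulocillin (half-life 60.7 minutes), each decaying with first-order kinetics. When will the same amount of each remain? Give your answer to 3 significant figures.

99.3 minutes

Set 44.3·(1/2)^(t/30.3) = 14.2·(1/2)^(t/60.7).
Taking log₂: log₂(44.3/14.2) = t·(1/30.3 − 1/60.7).
log₂(3.1197) = 1.6414; 1/30.3 − 1/60.7 = 0.016529.
t = 1.6414 / 0.016529 ≈ 99.306 minutes.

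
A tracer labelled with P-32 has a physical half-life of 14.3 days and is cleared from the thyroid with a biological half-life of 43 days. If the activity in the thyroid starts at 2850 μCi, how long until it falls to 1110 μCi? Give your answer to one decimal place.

1/t_eff = 1/t_phys + 1/t_biol = 1/14.3 + 1/43 = 0.093186 per day.
t_eff = 14.3 × 43 / (14.3 + 43) ≈ 10.731 days.
n = log₂(2850/1110) ≈ 1.3604; t = 1.3604 × 10.731 ≈ 14.599 days.

14.6 days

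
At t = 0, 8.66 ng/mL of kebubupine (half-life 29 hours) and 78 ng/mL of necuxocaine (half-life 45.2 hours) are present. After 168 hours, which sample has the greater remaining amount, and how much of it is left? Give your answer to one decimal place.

necuxocaine, 5.9 ng/mL

kebubupine: 8.66 × (1/2)^5.7931 ≈ 0.15618 ng/mL.
necuxocaine: 78 × (1/2)^3.7168 ≈ 5.9323 ng/mL.
Necuxocaine has more remaining, at ≈ 5.9323 ng/mL.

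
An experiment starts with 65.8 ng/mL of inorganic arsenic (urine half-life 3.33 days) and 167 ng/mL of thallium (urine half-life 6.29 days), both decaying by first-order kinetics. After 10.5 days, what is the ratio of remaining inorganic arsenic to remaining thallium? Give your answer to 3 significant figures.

0.141

inorganic arsenic: 65.8 × (1/2)^(10.5/3.33) = 65.8 × (1/2)^3.1532 ≈ 7.3966 ng/mL.
thallium: 167 × (1/2)^(10.5/6.29) = 167 × (1/2)^1.6693 ≈ 52.505 ng/mL.
Ratio ≈ 7.3966 / 52.505 ≈ 0.14087.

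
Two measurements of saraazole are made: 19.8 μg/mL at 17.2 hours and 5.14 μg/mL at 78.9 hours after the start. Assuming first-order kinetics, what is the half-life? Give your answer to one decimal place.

Over Δt = 78.9 − 17.2 = 61.7 hours, the level fell by a factor of 19.8/5.14 ≈ 3.8521.
n = log₂(3.8521) ≈ 1.9457 half-lives, so t½ = 61.7/1.9457 ≈ 31.712 hours.

31.7 hours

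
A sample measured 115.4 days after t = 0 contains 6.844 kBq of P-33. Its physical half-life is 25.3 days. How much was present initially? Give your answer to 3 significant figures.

Number of half-lives elapsed: n = 115.4/25.3 ≈ 4.5613.
A₀ = A × 2^n = 6.844 × 2^4.5613 = 6.844 × 23.609 ≈ 161.58 kBq.

162 kBq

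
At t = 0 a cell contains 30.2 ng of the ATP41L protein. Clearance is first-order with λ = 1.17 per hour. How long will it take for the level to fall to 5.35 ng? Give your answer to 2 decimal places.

t½ = ln 2 / λ = 0.69315 / 1.17 ≈ 0.59243 hours.
Fraction remaining = 5.35/30.2 ≈ 0.17715.
n = log₂(30.2/5.35) = ln(5.6449)/ln 2 ≈ 2.4969 half-lives.
t = n × t½ = 2.4969 × 0.59243 ≈ 1.4793 hours.

1.48 hours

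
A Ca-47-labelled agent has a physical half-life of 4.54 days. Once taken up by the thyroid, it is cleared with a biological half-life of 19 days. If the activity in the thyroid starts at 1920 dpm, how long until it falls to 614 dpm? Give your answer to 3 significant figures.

1/t_eff = 1/t_phys + 1/t_biol = 1/4.54 + 1/19 = 0.2729 per day.
t_eff = 4.54 × 19 / (4.54 + 19) ≈ 3.6644 days.
n = log₂(1920/614) ≈ 1.6448; t = 1.6448 × 3.6644 ≈ 6.0272 days.

6.03 days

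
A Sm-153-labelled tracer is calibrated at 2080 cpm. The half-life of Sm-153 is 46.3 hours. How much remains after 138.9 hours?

Elapsed time is 3 half-lives (138.9/46.3).
Each half-life halves the amount: 2080 × (1/2)^3 = 2080/8 = 260 cpm.

260 cpm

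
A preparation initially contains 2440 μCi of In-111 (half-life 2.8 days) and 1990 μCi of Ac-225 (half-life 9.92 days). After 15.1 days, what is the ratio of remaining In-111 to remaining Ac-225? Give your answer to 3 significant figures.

0.0838

In-111: 2440 × (1/2)^(15.1/2.8) = 2440 × (1/2)^5.3929 ≈ 58.074 μCi.
Ac-225: 1990 × (1/2)^(15.1/9.92) = 1990 × (1/2)^1.5222 ≈ 692.84 μCi.
Ratio ≈ 58.074 / 692.84 ≈ 0.08382.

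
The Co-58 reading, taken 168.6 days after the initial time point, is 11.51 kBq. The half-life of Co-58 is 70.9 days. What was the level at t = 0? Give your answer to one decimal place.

59.8 kBq

Number of half-lives elapsed: n = 168.6/70.9 ≈ 2.378.
A₀ = A × 2^n = 11.51 × 2^2.378 = 11.51 × 5.1981 ≈ 59.831 kBq.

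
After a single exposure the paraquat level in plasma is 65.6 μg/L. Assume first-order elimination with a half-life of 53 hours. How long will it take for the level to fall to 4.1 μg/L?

4.1/65.6 = 1/16, so 4 half-lives have elapsed.
t = 4 × 53 = 212 hours.

212 hours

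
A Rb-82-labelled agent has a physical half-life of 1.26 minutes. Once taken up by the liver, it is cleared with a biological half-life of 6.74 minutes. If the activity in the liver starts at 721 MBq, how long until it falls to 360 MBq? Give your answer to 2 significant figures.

1/t_eff = 1/t_phys + 1/t_biol = 1/1.26 + 1/6.74 = 0.94202 per minute.
t_eff = 1.26 × 6.74 / (1.26 + 6.74) ≈ 1.0615 minutes.
n = log₂(721/360) ≈ 1.002; t = 1.002 × 1.0615 ≈ 1.0637 minutes.

1.1 minutes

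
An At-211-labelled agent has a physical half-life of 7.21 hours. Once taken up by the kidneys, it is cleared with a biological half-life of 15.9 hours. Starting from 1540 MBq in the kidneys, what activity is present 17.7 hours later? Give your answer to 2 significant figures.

1/t_eff = 1/t_phys + 1/t_biol = 1/7.21 + 1/15.9 = 0.20159 per hour.
t_eff = 7.21 × 15.9 / (7.21 + 15.9) ≈ 4.9606 hours.
Remaining = 1540 × (1/2)^(17.7/4.9606) = 1540 × (1/2)^3.5681 ≈ 129.84 MBq.

130 MBq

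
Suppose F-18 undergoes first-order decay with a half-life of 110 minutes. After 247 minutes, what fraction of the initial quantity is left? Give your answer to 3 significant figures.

n = 247/110 ≈ 2.2455 half-lives.
Fraction remaining = (1/2)^2.2455 ≈ 0.21089.

0.211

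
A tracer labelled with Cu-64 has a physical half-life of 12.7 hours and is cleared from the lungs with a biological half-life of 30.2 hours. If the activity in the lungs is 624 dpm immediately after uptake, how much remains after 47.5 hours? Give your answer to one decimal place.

15.7 dpm

1/t_eff = 1/t_phys + 1/t_biol = 1/12.7 + 1/30.2 = 0.11185 per hour.
t_eff = 12.7 × 30.2 / (12.7 + 30.2) ≈ 8.9403 hours.
Remaining = 624 × (1/2)^(47.5/8.9403) = 624 × (1/2)^5.313 ≈ 15.697 dpm.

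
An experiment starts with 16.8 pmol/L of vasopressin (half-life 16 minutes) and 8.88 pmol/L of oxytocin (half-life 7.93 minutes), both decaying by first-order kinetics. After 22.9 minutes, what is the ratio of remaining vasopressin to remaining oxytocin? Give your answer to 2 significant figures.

5.2

vasopressin: 16.8 × (1/2)^(22.9/16) = 16.8 × (1/2)^1.4312 ≈ 6.2296 pmol/L.
oxytocin: 8.88 × (1/2)^(22.9/7.93) = 8.88 × (1/2)^2.8878 ≈ 1.1998 pmol/L.
Ratio ≈ 6.2296 / 1.1998 ≈ 5.1922.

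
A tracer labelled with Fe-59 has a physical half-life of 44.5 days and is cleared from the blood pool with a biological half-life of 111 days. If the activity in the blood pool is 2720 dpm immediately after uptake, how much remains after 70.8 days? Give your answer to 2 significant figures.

1/t_eff = 1/t_phys + 1/t_biol = 1/44.5 + 1/111 = 0.031481 per day.
t_eff = 44.5 × 111 / (44.5 + 111) ≈ 31.765 days.
Remaining = 2720 × (1/2)^(70.8/31.765) = 2720 × (1/2)^2.2288 ≈ 580.25 dpm.

580 dpm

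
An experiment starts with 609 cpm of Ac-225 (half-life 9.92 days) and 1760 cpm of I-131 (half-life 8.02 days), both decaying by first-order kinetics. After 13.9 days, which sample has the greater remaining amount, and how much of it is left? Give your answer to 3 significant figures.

Ac-225: 609 × (1/2)^1.4012 ≈ 230.57 cpm.
I-131: 1760 × (1/2)^1.7332 ≈ 529.39 cpm.
I-131 has more remaining, at ≈ 529.39 cpm.

I-131, 529 cpm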